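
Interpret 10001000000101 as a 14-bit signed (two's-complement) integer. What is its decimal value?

pattern = 10001000000101 (MSB is 1 ⇒ negative)
Invert: 01110111111010, add 1 → 01110111111011 = 7675, so the value is -7675.
(Equivalently: 8709 - 2^14 = 8709 - 16384 = -7675.)

-7675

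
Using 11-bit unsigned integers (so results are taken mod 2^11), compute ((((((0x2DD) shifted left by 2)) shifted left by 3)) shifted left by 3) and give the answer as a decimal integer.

0x2DD = 01011011101
→ shifted left by 2 (mod 2^11) → 01101110100 = 884
→ shifted left by 3 (mod 2^11) → 01110100000 = 928
→ shifted left by 3 (mod 2^11) → 10100000000 = 1280

1280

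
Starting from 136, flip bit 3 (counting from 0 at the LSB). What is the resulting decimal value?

128

x = 00010001000
bit 3 is currently 1; toggle it via x ^ (1 << 3) = x ^ 8
→ 00010000000 = 128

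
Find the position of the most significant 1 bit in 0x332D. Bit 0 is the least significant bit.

0x332D = 11001100101101
The topmost 1 is at position 13 (since 2^13 = 8192 ≤ 13101 < 16384).

13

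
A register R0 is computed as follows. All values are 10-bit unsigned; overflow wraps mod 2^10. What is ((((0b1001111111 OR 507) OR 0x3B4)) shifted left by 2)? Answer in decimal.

1020

0b1001111111 = 1001111111
507 = 0111111011
→ OR → 1111111111 = 1023
0x3B4 = 1110110100
→ OR → 1111111111 = 1023
→ shifted left by 2 (mod 2^10) → 1111111100 = 1020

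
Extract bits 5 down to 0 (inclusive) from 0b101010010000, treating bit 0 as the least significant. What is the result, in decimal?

16

v = 101010010000
Shift right by 0: 101010010000
Mask low 6 bits: 010000 = 16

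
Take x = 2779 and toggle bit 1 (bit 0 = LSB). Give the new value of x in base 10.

2777

x = 0101011011011
bit 1 is currently 1; toggle it via x ^ (1 << 1) = x ^ 2
→ 0101011011001 = 2777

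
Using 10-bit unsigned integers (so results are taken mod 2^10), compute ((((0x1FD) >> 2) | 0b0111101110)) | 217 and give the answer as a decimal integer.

511

0x1FD = 0111111101
→ >> 2 → 0001111111 = 127
0b0111101110 = 0111101110
→ | → 0111111111 = 511
217 = 0011011001
→ | → 0111111111 = 511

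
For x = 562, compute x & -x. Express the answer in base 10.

x = 1000110010 = 562
-x (two's complement) = …0111001110
AND   = 0000000010 = 2
(x & -x isolates the lowest set bit of x.)

2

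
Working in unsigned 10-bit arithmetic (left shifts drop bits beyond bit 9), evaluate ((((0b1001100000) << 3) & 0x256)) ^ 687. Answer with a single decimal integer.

175

0b1001100000 = 1001100000
→ << 3 (mod 2^10) → 1100000000 = 768
0x256 = 1001010110
→ & → 1000000000 = 512
687 = 1010101111
→ ^ → 0010101111 = 175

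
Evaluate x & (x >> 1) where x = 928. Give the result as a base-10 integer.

384

x = 1110100000 = 928
x>>1 = 0111010000
AND  = 0110000000 = 384
(x & (x >> 1) has a 1 wherever x has two consecutive 1 bits.)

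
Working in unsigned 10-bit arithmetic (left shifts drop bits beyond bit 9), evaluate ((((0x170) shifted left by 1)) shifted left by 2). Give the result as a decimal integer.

0x170 = 0101110000
→ shifted left by 1 (mod 2^10) → 1011100000 = 736
→ shifted left by 2 (mod 2^10) → 1110000000 = 896

896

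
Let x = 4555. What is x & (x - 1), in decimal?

4554

x = 1000111001011 = 4555
x - 1 = 1000111001010
AND   = 1000111001010 = 4554
(x & (x - 1) clears the lowest set bit of x.)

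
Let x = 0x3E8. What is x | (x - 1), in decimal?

x = 1111101000 = 1000
x - 1 = 1111100111
OR    = 1111101111 = 1007
(x | (x - 1) sets all bits below the lowest set bit.)

1007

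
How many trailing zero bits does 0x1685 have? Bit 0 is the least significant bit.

0x1685 = 1011010000101
Trailing zeros: 0, so the lowest set bit is bit 0 (value 1).

0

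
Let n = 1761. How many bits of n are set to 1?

1761 = 11011100001
Count the 1s: 1 + 1 + 1 + 1 + 1 + 1 = 6

6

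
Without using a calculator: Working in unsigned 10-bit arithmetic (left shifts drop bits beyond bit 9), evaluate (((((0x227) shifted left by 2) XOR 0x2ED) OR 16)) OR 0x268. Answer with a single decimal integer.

633

0x227 = 1000100111
→ shifted left by 2 (mod 2^10) → 0010011100 = 156
0x2ED = 1011101101
→ XOR → 1001110001 = 625
16 = 0000010000
→ OR → 1001110001 = 625
0x268 = 1001101000
→ OR → 1001111001 = 633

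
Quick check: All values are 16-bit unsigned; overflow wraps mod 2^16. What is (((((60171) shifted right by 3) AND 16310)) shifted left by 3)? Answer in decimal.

59648

60171 = 1110101100001011
→ shifted right by 3 → 0001110101100001 = 7521
16310 = 0011111110110110
→ AND → 0001110100100000 = 7456
→ shifted left by 3 (mod 2^16) → 1110100100000000 = 59648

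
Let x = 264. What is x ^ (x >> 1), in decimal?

x = 100001000 = 264
x>>1 = 010000100
XOR  = 110001100 = 396
(x ^ (x >> 1) gives the standard binary-reflected Gray code of x.)

396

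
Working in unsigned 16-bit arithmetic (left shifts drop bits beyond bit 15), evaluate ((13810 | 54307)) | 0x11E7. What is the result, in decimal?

62967

13810 = 0011010111110010
54307 = 1101010000100011
→ | → 1111010111110011 = 62963
0x11E7 = 0001000111100111
→ | → 1111010111110111 = 62967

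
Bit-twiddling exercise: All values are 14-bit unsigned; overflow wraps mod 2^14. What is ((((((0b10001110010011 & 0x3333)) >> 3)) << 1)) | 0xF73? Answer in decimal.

0b10001110010011 = 10001110010011
0x3333 = 11001100110011
→ & → 10001100010011 = 8979
→ >> 3 → 00010001100010 = 1122
→ << 1 (mod 2^14) → 00100011000100 = 2244
0xF73 = 00111101110011
→ | → 00111111110111 = 4087

4087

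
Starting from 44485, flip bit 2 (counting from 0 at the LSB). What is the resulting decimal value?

x = 1010110111000101
bit 2 is currently 1; toggle it via x ^ (1 << 2) = x ^ 4
→ 1010110111000001 = 44481

44481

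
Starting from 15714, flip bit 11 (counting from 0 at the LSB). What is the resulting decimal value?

13666

x = 011110101100010
bit 11 is currently 1; toggle it via x ^ (1 << 11) = x ^ 2048
→ 011010101100010 = 13666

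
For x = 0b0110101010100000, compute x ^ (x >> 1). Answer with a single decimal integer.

24560

x = 110101010100000 = 27296
x>>1 = 011010101010000
XOR  = 101111111110000 = 24560
(x ^ (x >> 1) gives the standard binary-reflected Gray code of x.)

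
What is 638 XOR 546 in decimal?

92

638 = 1001111110
546 = 1000100010
XOR → 0001011100 = 92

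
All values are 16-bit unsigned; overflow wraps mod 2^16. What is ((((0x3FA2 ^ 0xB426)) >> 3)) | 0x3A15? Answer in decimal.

0x3FA2 = 0011111110100010
0xB426 = 1011010000100110
→ ^ → 1000101110000100 = 35716
→ >> 3 → 0001000101110000 = 4464
0x3A15 = 0011101000010101
→ | → 0011101101110101 = 15221

15221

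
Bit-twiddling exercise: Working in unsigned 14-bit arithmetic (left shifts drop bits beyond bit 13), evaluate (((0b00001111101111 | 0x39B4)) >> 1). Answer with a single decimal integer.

0b00001111101111 = 00001111101111
0x39B4 = 11100110110100
→ | → 11101111111111 = 15359
→ >> 1 → 01110111111111 = 7679

7679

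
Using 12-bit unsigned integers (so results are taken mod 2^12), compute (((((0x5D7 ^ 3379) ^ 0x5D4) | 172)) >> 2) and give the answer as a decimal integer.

879

0x5D7 = 010111010111
3379 = 110100110011
→ ^ → 100011100100 = 2276
0x5D4 = 010111010100
→ ^ → 110100110000 = 3376
172 = 000010101100
→ | → 110110111100 = 3516
→ >> 2 → 001101101111 = 879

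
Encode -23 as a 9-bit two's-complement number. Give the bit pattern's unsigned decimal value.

23 in 9 bits: 000010111
Invert: 111101000
Add 1:  111101001 = 489
(Check: 2^9 - 23 = 512 - 23 = 489.)

489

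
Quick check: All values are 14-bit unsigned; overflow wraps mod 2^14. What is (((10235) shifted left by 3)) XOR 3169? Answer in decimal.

13241

10235 = 10011111111011
→ shifted left by 3 (mod 2^14) → 11111111011000 = 16344
3169 = 00110001100001
→ XOR → 11001110111001 = 13241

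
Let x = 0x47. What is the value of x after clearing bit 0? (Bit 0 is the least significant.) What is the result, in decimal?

70

x = 00001000111
bit 0 is currently 1; clear it via x & ~(1 << 0) = x & ~1
→ 00001000110 = 70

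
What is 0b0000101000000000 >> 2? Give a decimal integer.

x = 101000000000
shift right by 2 → 001010000000 = 640
(equivalently, floor(2560 / 4))

640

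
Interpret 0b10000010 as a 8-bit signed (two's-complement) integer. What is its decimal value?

-126

pattern = 10000010 (MSB is 1 ⇒ negative)
Invert: 01111101, add 1 → 01111110 = 126, so the value is -126.
(Equivalently: 130 - 2^8 = 130 - 256 = -126.)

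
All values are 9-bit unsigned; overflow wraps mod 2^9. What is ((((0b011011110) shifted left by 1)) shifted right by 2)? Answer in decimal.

0b011011110 = 011011110
→ shifted left by 1 (mod 2^9) → 110111100 = 444
→ shifted right by 2 → 001101111 = 111

111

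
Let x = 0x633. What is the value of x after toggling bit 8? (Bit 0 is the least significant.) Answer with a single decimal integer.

1843

x = 11000110011
bit 8 is currently 0; toggle it via x ^ (1 << 8) = x ^ 256
→ 11100110011 = 1843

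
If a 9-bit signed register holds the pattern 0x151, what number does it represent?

pattern = 101010001 (MSB is 1 ⇒ negative)
Invert: 010101110, add 1 → 010101111 = 175, so the value is -175.
(Equivalently: 337 - 2^9 = 337 - 512 = -175.)

-175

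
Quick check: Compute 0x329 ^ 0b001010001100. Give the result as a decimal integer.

0x329 = 1100101001
b = 1010001100
XOR → 0110100101 = 421

421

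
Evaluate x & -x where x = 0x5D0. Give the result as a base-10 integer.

16

x = 10111010000 = 1488
-x (two's complement) = …01000110000
AND   = 00000010000 = 16
(x & -x isolates the lowest set bit of x.)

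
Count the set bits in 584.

584 = 1001001000
Count the 1s: 1 + 1 + 1 = 3

3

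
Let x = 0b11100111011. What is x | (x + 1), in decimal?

1855

x = 11100111011 = 1851
x + 1 = 11100111100
OR    = 11100111111 = 1855
(x | (x + 1) sets the lowest cleared bit.)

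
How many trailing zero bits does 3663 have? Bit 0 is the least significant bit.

3663 = 111001001111
Trailing zeros: 0, so the lowest set bit is bit 0 (value 1).

0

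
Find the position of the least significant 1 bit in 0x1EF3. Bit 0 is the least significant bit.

0

0x1EF3 = 1111011110011
Trailing zeros: 0, so the lowest set bit is bit 0 (value 1).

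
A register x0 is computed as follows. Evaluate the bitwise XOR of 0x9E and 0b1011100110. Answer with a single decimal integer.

0x9E = 0010011110
b = 1011100110
XOR → 1001111000 = 632

632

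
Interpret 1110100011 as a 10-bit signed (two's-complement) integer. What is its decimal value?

pattern = 1110100011 (MSB is 1 ⇒ negative)
Invert: 0001011100, add 1 → 0001011101 = 93, so the value is -93.
(Equivalently: 931 - 2^10 = 931 - 1024 = -93.)

-93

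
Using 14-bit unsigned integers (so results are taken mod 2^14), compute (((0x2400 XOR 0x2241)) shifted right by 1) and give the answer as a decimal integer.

800

0x2400 = 10010000000000
0x2241 = 10001001000001
→ XOR → 00011001000001 = 1601
→ shifted right by 1 → 00001100100000 = 800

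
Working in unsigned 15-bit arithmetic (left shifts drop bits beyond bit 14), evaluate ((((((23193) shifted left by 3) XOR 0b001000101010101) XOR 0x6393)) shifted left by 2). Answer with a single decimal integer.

6200

23193 = 101101010011001
→ shifted left by 3 (mod 2^15) → 101010011001000 = 21704
0b001000101010101 = 001000101010101
→ XOR → 100010110011101 = 17821
0x6393 = 110001110010011
→ XOR → 010011000001110 = 9742
→ shifted left by 2 (mod 2^15) → 001100000111000 = 6200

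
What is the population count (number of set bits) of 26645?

26645 = 110100000010101
Count the 1s: 1 + 1 + 1 + 1 + 1 + 1 = 6

6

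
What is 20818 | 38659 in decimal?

55123

20818 = 0101000101010010
38659 = 1001011100000011
 OR → 1101011101010011 = 55123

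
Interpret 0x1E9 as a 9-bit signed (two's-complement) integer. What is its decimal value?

pattern = 111101001 (MSB is 1 ⇒ negative)
Invert: 000010110, add 1 → 000010111 = 23, so the value is -23.
(Equivalently: 489 - 2^9 = 489 - 512 = -23.)

-23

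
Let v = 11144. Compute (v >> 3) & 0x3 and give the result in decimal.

1

v = 010101110001000
Shift right by 3: 010101110001
Mask low 2 bits: 01 = 1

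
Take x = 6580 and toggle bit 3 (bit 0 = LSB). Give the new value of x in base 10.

x = 01100110110100
bit 3 is currently 0; toggle it via x ^ (1 << 3) = x ^ 8
→ 01100110111100 = 6588

6588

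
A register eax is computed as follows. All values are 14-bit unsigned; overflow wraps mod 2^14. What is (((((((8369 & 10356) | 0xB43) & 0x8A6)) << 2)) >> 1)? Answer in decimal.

8369 = 10000010110001
10356 = 10100001110100
→ & → 10000000110000 = 8240
0xB43 = 00101101000011
→ | → 10101101110011 = 11123
0x8A6 = 00100010100110
→ & → 00100000100010 = 2082
→ << 2 (mod 2^14) → 10000010001000 = 8328
→ >> 1 → 01000001000100 = 4164

4164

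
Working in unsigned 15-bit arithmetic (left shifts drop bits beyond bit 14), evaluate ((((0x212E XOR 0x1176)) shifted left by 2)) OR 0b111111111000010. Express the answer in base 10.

32738

0x212E = 010000100101110
0x1176 = 001000101110110
→ XOR → 011000001011000 = 12376
→ shifted left by 2 (mod 2^15) → 100000101100000 = 16736
0b111111111000010 = 111111111000010
→ OR → 111111111100010 = 32738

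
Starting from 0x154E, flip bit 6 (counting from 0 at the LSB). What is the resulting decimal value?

x = 01010101001110
bit 6 is currently 1; toggle it via x ^ (1 << 6) = x ^ 64
→ 01010100001110 = 5390

5390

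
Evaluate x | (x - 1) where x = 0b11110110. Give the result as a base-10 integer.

247

x = 11110110 = 246
x - 1 = 11110101
OR    = 11110111 = 247
(x | (x - 1) sets all bits below the lowest set bit.)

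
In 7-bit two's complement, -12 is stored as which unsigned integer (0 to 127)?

12 in 7 bits: 0001100
Invert: 1110011
Add 1:  1110100 = 116
(Check: 2^7 - 12 = 128 - 12 = 116.)

116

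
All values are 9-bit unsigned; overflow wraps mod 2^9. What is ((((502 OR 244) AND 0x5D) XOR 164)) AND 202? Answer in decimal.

192

502 = 111110110
244 = 011110100
→ OR → 111110110 = 502
0x5D = 001011101
→ AND → 001010100 = 84
164 = 010100100
→ XOR → 011110000 = 240
202 = 011001010
→ AND → 011000000 = 192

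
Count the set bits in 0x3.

0x3 = 11
Count the 1s: 1 + 1 = 2

2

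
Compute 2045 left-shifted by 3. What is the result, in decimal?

2045 = 00011111111101
shift left by 3 → 11111111101000 = 16360
(equivalently, 2045 × 2^3 = 2045 × 8)

16360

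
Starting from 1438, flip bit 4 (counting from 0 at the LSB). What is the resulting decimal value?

1422

x = 10110011110
bit 4 is currently 1; toggle it via x ^ (1 << 4) = x ^ 16
→ 10110001110 = 1422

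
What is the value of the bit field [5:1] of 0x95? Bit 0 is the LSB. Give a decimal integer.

10

v = 0010010101
Shift right by 1: 001001010
Mask low 5 bits: 01010 = 10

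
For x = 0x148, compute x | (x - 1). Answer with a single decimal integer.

335

x = 101001000 = 328
x - 1 = 101000111
OR    = 101001111 = 335
(x | (x - 1) sets all bits below the lowest set bit.)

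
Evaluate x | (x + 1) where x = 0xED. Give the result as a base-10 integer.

x = 11101101 = 237
x + 1 = 11101110
OR    = 11101111 = 239
(x | (x + 1) sets the lowest cleared bit.)

239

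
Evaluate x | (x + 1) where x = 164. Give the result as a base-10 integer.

x = 10100100 = 164
x + 1 = 10100101
OR    = 10100101 = 165
(x | (x + 1) sets the lowest cleared bit.)

165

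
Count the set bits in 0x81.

0x81 = 10000001
Count the 1s: 1 + 1 = 2

2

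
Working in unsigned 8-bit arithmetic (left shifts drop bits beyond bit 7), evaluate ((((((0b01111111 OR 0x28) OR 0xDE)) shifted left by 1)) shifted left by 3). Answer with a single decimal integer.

240

0b01111111 = 01111111
0x28 = 00101000
→ OR → 01111111 = 127
0xDE = 11011110
→ OR → 11111111 = 255
→ shifted left by 1 (mod 2^8) → 11111110 = 254
→ shifted left by 3 (mod 2^8) → 11110000 = 240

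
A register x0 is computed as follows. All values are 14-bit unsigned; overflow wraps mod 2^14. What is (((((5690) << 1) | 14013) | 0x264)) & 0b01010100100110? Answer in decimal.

5156

5690 = 01011000111010
→ << 1 (mod 2^14) → 10110001110100 = 11380
14013 = 11011010111101
→ | → 11111011111101 = 16125
0x264 = 00001001100100
→ | → 11111011111101 = 16125
0b01010100100110 = 01010100100110
→ & → 01010000100100 = 5156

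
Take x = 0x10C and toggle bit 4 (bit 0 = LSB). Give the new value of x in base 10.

x = 0100001100
bit 4 is currently 0; toggle it via x ^ (1 << 4) = x ^ 16
→ 0100011100 = 284

284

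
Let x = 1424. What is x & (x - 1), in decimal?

x = 10110010000 = 1424
x - 1 = 10110001111
AND   = 10110000000 = 1408
(x & (x - 1) clears the lowest set bit of x.)

1408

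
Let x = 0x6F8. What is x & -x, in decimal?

x = 11011111000 = 1784
-x (two's complement) = …00100001000
AND   = 00000001000 = 8
(x & -x isolates the lowest set bit of x.)

8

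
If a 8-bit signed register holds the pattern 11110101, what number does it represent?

pattern = 11110101 (MSB is 1 ⇒ negative)
Invert: 00001010, add 1 → 00001011 = 11, so the value is -11.
(Equivalently: 245 - 2^8 = 245 - 256 = -11.)

-11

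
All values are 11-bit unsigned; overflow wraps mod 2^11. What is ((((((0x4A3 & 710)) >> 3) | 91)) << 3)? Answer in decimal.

0x4A3 = 10010100011
710 = 01011000110
→ & → 00010000010 = 130
→ >> 3 → 00000010000 = 16
91 = 00001011011
→ | → 00001011011 = 91
→ << 3 (mod 2^11) → 01011011000 = 728

728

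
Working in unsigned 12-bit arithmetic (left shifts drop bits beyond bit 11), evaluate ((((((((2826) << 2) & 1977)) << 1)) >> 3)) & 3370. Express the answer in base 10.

2826 = 101100001010
→ << 2 (mod 2^12) → 110000101000 = 3112
1977 = 011110111001
→ & → 010000101000 = 1064
→ << 1 (mod 2^12) → 100001010000 = 2128
→ >> 3 → 000100001010 = 266
3370 = 110100101010
→ & → 000100001010 = 266

266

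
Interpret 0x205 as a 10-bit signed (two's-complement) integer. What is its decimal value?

-507

pattern = 1000000101 (MSB is 1 ⇒ negative)
Invert: 0111111010, add 1 → 0111111011 = 507, so the value is -507.
(Equivalently: 517 - 2^10 = 517 - 1024 = -507.)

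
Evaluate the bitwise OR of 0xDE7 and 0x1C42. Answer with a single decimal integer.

0xDE7 = 0110111100111
0x1C42 = 1110001000010
 OR → 1110111100111 = 7655

7655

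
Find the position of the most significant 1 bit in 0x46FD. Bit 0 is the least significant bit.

0x46FD = 100011011111101
The topmost 1 is at position 14 (since 2^14 = 16384 ≤ 18173 < 32768).

14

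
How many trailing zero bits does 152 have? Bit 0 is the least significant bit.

3

152 = 10011000
Trailing zeros: 3, so the lowest set bit is bit 3 (value 8).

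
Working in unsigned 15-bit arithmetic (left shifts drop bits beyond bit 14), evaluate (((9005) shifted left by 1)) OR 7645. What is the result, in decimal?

24543

9005 = 010001100101101
→ shifted left by 1 (mod 2^15) → 100011001011010 = 18010
7645 = 001110111011101
→ OR → 101111111011111 = 24543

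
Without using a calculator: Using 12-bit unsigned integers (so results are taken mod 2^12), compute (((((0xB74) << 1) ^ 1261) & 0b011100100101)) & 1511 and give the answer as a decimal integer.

5

0xB74 = 101101110100
→ << 1 (mod 2^12) → 011011101000 = 1768
1261 = 010011101101
→ ^ → 001000000101 = 517
0b011100100101 = 011100100101
→ & → 001000000101 = 517
1511 = 010111100111
→ & → 000000000101 = 5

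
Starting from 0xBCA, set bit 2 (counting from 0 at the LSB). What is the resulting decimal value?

x = 00101111001010
bit 2 is currently 0; set it via x | (1 << 2) = x | 4
→ 00101111001110 = 3022

3022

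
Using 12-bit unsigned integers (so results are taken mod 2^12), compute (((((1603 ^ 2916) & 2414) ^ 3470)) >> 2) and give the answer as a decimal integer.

1603 = 011001000011
2916 = 101101100100
→ ^ → 110100100111 = 3367
2414 = 100101101110
→ & → 100100100110 = 2342
3470 = 110110001110
→ ^ → 010010101000 = 1192
→ >> 2 → 000100101010 = 298

298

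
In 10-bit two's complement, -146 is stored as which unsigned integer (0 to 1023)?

878

146 in 10 bits: 0010010010
Invert: 1101101101
Add 1:  1101101110 = 878
(Check: 2^10 - 146 = 1024 - 146 = 878.)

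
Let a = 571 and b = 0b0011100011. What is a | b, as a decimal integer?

763

571 = 1000111011
b = 0011100011
 OR → 1011111011 = 763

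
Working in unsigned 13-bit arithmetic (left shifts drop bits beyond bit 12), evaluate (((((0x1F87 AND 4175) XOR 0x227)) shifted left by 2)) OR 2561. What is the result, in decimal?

2689

0x1F87 = 1111110000111
4175 = 1000001001111
→ AND → 1000000000111 = 4103
0x227 = 0001000100111
→ XOR → 1001000100000 = 4640
→ shifted left by 2 (mod 2^13) → 0100010000000 = 2176
2561 = 0101000000001
→ OR → 0101010000001 = 2689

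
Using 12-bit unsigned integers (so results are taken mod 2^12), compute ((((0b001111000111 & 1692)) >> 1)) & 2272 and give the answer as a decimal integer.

0b001111000111 = 001111000111
1692 = 011010011100
→ & → 001010000100 = 644
→ >> 1 → 000101000010 = 322
2272 = 100011100000
→ & → 000001000000 = 64

64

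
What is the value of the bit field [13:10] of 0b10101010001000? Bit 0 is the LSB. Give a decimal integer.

10

v = 10101010001000
Shift right by 10: 1010
Mask low 4 bits: 1010 = 10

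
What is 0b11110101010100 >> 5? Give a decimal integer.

490

x = 11110101010100
shift right by 5 → 00000111101010 = 490
(equivalently, floor(15700 / 32))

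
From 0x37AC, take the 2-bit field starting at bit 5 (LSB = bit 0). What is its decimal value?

1

v = 11011110101100
Shift right by 5: 110111101
Mask low 2 bits: 01 = 1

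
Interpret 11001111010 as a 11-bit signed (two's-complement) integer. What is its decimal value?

-390

pattern = 11001111010 (MSB is 1 ⇒ negative)
Invert: 00110000101, add 1 → 00110000110 = 390, so the value is -390.
(Equivalently: 1658 - 2^11 = 1658 - 2048 = -390.)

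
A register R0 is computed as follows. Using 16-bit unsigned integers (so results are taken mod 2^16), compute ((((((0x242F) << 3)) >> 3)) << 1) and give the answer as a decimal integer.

2142

0x242F = 0010010000101111
→ << 3 (mod 2^16) → 0010000101111000 = 8568
→ >> 3 → 0000010000101111 = 1071
→ << 1 (mod 2^16) → 0000100001011110 = 2142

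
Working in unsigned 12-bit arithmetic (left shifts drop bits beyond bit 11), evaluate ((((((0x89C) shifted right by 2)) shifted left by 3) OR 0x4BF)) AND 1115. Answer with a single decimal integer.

0x89C = 100010011100
→ shifted right by 2 → 001000100111 = 551
→ shifted left by 3 (mod 2^12) → 000100111000 = 312
0x4BF = 010010111111
→ OR → 010110111111 = 1471
1115 = 010001011011
→ AND → 010000011011 = 1051

1051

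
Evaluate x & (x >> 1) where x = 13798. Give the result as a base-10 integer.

x = 11010111100110 = 13798
x>>1 = 01101011110011
AND  = 01000011100010 = 4322
(x & (x >> 1) has a 1 wherever x has two consecutive 1 bits.)

4322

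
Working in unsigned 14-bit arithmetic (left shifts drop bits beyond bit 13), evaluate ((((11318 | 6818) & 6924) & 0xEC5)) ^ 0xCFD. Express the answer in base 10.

11318 = 10110000110110
6818 = 01101010100010
→ | → 11111010110110 = 16054
6924 = 01101100001100
→ & → 01101000000100 = 6660
0xEC5 = 00111011000101
→ & → 00101000000100 = 2564
0xCFD = 00110011111101
→ ^ → 00011011111001 = 1785

1785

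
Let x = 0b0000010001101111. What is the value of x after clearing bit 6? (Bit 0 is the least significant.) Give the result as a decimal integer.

1071

x = 0000010001101111
bit 6 is currently 1; clear it via x & ~(1 << 6) = x & ~64
→ 0000010000101111 = 1071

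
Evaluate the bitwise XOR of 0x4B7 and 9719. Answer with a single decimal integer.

0x4B7 = 00010010110111
9719 = 10010111110111
XOR → 10000101000000 = 8512

8512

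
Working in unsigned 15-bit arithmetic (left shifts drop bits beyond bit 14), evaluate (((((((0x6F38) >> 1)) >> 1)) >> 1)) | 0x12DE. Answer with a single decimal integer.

0x6F38 = 110111100111000
→ >> 1 → 011011110011100 = 14236
→ >> 1 → 001101111001110 = 7118
→ >> 1 → 000110111100111 = 3559
0x12DE = 001001011011110
→ | → 001111111111111 = 8191

8191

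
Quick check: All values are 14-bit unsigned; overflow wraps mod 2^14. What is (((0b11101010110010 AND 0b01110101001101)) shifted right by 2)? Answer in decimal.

0b11101010110010 = 11101010110010
0b01110101001101 = 01110101001101
→ AND → 01100000000000 = 6144
→ shifted right by 2 → 00011000000000 = 1536

1536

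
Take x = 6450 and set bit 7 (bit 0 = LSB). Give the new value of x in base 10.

6578

x = 01100100110010
bit 7 is currently 0; set it via x | (1 << 7) = x | 128
→ 01100110110010 = 6578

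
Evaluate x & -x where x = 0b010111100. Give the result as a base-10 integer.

4

x = 10111100 = 188
-x (two's complement) = …01000100
AND   = 00000100 = 4
(x & -x isolates the lowest set bit of x.)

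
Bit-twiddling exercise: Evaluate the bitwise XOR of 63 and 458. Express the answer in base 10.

501

63 = 000111111
458 = 111001010
XOR → 111110101 = 501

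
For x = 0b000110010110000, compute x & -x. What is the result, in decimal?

16

x = 110010110000 = 3248
-x (two's complement) = …001101010000
AND   = 000000010000 = 16
(x & -x isolates the lowest set bit of x.)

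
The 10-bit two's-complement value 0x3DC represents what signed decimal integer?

-36

pattern = 1111011100 (MSB is 1 ⇒ negative)
Invert: 0000100011, add 1 → 0000100100 = 36, so the value is -36.
(Equivalently: 988 - 2^10 = 988 - 1024 = -36.)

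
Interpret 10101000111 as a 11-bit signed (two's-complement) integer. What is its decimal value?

-697

pattern = 10101000111 (MSB is 1 ⇒ negative)
Invert: 01010111000, add 1 → 01010111001 = 697, so the value is -697.
(Equivalently: 1351 - 2^11 = 1351 - 2048 = -697.)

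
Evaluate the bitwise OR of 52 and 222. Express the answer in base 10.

254

52 = 00110100
222 = 11011110
 OR → 11111110 = 254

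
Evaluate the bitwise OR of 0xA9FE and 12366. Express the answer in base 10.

47614

0xA9FE = 1010100111111110
12366 = 0011000001001110
 OR → 1011100111111110 = 47614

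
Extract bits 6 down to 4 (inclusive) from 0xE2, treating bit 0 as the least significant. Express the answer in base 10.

6

v = 11100010
Shift right by 4: 1110
Mask low 3 bits: 110 = 6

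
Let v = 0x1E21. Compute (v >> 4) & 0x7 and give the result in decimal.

2

v = 01111000100001
Shift right by 4: 0111100010
Mask low 3 bits: 010 = 2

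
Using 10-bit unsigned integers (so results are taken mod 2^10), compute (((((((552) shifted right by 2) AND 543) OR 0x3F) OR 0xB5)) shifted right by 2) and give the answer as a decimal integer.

552 = 1000101000
→ shifted right by 2 → 0010001010 = 138
543 = 1000011111
→ AND → 0000001010 = 10
0x3F = 0000111111
→ OR → 0000111111 = 63
0xB5 = 0010110101
→ OR → 0010111111 = 191
→ shifted right by 2 → 0000101111 = 47

47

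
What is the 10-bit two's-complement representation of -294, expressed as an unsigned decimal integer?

730

294 in 10 bits: 0100100110
Invert: 1011011001
Add 1:  1011011010 = 730
(Check: 2^10 - 294 = 1024 - 294 = 730.)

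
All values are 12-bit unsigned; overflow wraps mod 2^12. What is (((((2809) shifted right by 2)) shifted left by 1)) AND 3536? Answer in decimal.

2809 = 101011111001
→ shifted right by 2 → 001010111110 = 702
→ shifted left by 1 (mod 2^12) → 010101111100 = 1404
3536 = 110111010000
→ AND → 010101010000 = 1360

1360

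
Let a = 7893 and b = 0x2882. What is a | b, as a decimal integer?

16087

7893 = 01111011010101
0x2882 = 10100010000010
 OR → 11111011010111 = 16087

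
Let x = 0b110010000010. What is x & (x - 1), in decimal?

3200

x = 110010000010 = 3202
x - 1 = 110010000001
AND   = 110010000000 = 3200
(x & (x - 1) clears the lowest set bit of x.)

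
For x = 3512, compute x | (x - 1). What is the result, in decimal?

3519

x = 110110111000 = 3512
x - 1 = 110110110111
OR    = 110110111111 = 3519
(x | (x - 1) sets all bits below the lowest set bit.)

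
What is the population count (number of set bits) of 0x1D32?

0x1D32 = 1110100110010
Count the 1s: 1 + 1 + 1 + 1 + 1 + 1 + 1 = 7

7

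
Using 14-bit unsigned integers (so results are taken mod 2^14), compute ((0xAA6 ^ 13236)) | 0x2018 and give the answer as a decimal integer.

0xAA6 = 00101010100110
13236 = 11001110110100
→ ^ → 11100100010010 = 14610
0x2018 = 10000000011000
→ | → 11100100011010 = 14618

14618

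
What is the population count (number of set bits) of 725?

6

725 = 1011010101
Count the 1s: 1 + 1 + 1 + 1 + 1 + 1 = 6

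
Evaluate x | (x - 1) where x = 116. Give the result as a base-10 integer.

119

x = 1110100 = 116
x - 1 = 1110011
OR    = 1110111 = 119
(x | (x - 1) sets all bits below the lowest set bit.)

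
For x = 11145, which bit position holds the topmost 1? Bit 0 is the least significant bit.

11145 = 10101110001001
The topmost 1 is at position 13 (since 2^13 = 8192 ≤ 11145 < 16384).

13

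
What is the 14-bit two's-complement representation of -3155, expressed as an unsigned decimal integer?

3155 in 14 bits: 00110001010011
Invert: 11001110101100
Add 1:  11001110101101 = 13229
(Check: 2^14 - 3155 = 16384 - 3155 = 13229.)

13229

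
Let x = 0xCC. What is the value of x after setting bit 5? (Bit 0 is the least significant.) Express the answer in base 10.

x = 0000011001100
bit 5 is currently 0; set it via x | (1 << 5) = x | 32
→ 0000011101100 = 236

236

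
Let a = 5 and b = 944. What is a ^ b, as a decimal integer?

5 = 0000000101
944 = 1110110000
XOR → 1110110101 = 949

949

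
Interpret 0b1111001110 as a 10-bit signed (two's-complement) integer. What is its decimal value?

pattern = 1111001110 (MSB is 1 ⇒ negative)
Invert: 0000110001, add 1 → 0000110010 = 50, so the value is -50.
(Equivalently: 974 - 2^10 = 974 - 1024 = -50.)

-50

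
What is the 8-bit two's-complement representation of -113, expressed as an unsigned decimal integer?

143

113 in 8 bits: 01110001
Invert: 10001110
Add 1:  10001111 = 143
(Check: 2^8 - 113 = 256 - 113 = 143.)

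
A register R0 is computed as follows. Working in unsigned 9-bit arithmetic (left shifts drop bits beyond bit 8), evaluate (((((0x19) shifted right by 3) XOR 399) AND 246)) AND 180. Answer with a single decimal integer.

132

0x19 = 000011001
→ shifted right by 3 → 000000011 = 3
399 = 110001111
→ XOR → 110001100 = 396
246 = 011110110
→ AND → 010000100 = 132
180 = 010110100
→ AND → 010000100 = 132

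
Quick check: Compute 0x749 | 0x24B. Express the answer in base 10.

1867

0x749 = 11101001001
0x24B = 01001001011
 OR → 11101001011 = 1867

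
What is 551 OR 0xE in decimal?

559

551 = 1000100111
0xE = 0000001110
 OR → 1000101111 = 559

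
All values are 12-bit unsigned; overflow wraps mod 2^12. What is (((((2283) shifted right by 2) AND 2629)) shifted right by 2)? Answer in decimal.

128

2283 = 100011101011
→ shifted right by 2 → 001000111010 = 570
2629 = 101001000101
→ AND → 001000000000 = 512
→ shifted right by 2 → 000010000000 = 128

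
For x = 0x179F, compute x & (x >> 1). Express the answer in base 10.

911

x = 1011110011111 = 6047
x>>1 = 0101111001111
AND  = 0001110001111 = 911
(x & (x >> 1) has a 1 wherever x has two consecutive 1 bits.)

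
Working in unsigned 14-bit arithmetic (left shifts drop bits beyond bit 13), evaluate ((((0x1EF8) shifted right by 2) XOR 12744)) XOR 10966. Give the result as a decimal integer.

7328

0x1EF8 = 01111011111000
→ shifted right by 2 → 00011110111110 = 1982
12744 = 11000111001000
→ XOR → 11011001110110 = 13942
10966 = 10101011010110
→ XOR → 01110010100000 = 7328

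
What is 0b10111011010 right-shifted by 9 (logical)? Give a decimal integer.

x = 10111011010
shift right by 9 → 00000000010 = 2
(equivalently, floor(1498 / 512))

2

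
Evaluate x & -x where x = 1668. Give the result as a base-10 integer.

4

x = 11010000100 = 1668
-x (two's complement) = …00101111100
AND   = 00000000100 = 4
(x & -x isolates the lowest set bit of x.)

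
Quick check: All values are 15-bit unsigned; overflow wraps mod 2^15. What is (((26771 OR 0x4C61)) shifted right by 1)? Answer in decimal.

26771 = 110100010010011
0x4C61 = 100110001100001
→ OR → 110110011110011 = 27891
→ shifted right by 1 → 011011001111001 = 13945

13945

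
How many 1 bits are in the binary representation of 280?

3

280 = 100011000
Count the 1s: 1 + 1 + 1 = 3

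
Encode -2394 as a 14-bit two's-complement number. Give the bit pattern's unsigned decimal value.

2394 in 14 bits: 00100101011010
Invert: 11011010100101
Add 1:  11011010100110 = 13990
(Check: 2^14 - 2394 = 16384 - 2394 = 13990.)

13990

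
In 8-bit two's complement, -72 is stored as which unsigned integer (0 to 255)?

184

72 in 8 bits: 01001000
Invert: 10110111
Add 1:  10111000 = 184
(Check: 2^8 - 72 = 256 - 72 = 184.)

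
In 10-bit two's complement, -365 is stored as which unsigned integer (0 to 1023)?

659

365 in 10 bits: 0101101101
Invert: 1010010010
Add 1:  1010010011 = 659
(Check: 2^10 - 365 = 1024 - 365 = 659.)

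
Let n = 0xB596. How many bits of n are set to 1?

0xB596 = 1011010110010110
Count the 1s: 1 + 1 + 1 + 1 + 1 + 1 + 1 + 1 + 1 = 9

9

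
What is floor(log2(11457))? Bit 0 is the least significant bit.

11457 = 10110011000001
The topmost 1 is at position 13 (since 2^13 = 8192 ≤ 11457 < 16384).

13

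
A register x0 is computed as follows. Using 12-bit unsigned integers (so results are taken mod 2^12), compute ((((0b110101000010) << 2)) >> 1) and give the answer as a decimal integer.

644

0b110101000010 = 110101000010
→ << 2 (mod 2^12) → 010100001000 = 1288
→ >> 1 → 001010000100 = 644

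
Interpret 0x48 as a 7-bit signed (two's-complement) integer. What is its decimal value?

pattern = 1001000 (MSB is 1 ⇒ negative)
Invert: 0110111, add 1 → 0111000 = 56, so the value is -56.
(Equivalently: 72 - 2^7 = 72 - 128 = -56.)

-56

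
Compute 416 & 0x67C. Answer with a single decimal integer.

416 = 00110100000
0x67C = 11001111100
AND → 00000100000 = 32

32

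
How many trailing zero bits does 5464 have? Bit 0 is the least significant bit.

5464 = 1010101011000
Trailing zeros: 3, so the lowest set bit is bit 3 (value 8).

3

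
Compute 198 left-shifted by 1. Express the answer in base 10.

198 = 011000110
shift left by 1 → 110001100 = 396
(equivalently, 198 × 2^1 = 198 × 2)

396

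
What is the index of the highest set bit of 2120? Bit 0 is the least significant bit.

2120 = 100001001000
The topmost 1 is at position 11 (since 2^11 = 2048 ≤ 2120 < 4096).

11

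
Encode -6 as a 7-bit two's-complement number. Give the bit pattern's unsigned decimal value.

122

6 in 7 bits: 0000110
Invert: 1111001
Add 1:  1111010 = 122
(Check: 2^7 - 6 = 128 - 6 = 122.)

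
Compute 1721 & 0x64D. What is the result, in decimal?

1545

1721 = 11010111001
0x64D = 11001001101
AND → 11000001001 = 1545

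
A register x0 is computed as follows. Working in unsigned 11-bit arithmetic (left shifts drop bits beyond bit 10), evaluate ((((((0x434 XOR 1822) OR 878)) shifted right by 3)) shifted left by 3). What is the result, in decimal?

872

0x434 = 10000110100
1822 = 11100011110
→ XOR → 01100101010 = 810
878 = 01101101110
→ OR → 01101101110 = 878
→ shifted right by 3 → 00001101101 = 109
→ shifted left by 3 (mod 2^11) → 01101101000 = 872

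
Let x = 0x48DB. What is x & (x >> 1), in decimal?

x = 100100011011011 = 18651
x>>1 = 010010001101101
AND  = 000000001001001 = 73
(x & (x >> 1) has a 1 wherever x has two consecutive 1 bits.)

73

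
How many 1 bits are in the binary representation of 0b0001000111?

n = 1000111
Count the 1s: 1 + 1 + 1 + 1 = 4

4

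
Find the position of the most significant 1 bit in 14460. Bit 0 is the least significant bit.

14460 = 11100001111100
The topmost 1 is at position 13 (since 2^13 = 8192 ≤ 14460 < 16384).

13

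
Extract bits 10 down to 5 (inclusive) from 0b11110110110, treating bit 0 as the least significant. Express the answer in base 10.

v = 11110110110
Shift right by 5: 111101
Mask low 6 bits: 111101 = 61

61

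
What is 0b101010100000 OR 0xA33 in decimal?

2739

a = 101010100000
0xA33 = 101000110011
 OR → 101010110011 = 2739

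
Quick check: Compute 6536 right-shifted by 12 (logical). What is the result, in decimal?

6536 = 1100110001000
shift right by 12 → 0000000000001 = 1
(equivalently, floor(6536 / 4096))

1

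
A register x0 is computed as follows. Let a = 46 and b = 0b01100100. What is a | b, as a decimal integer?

46 = 0101110
b = 1100100
 OR → 1101110 = 110

110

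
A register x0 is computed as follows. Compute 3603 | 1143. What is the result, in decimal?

3703

3603 = 111000010011
1143 = 010001110111
 OR → 111001110111 = 3703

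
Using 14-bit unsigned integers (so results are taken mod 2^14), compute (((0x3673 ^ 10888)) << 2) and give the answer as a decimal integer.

13292

0x3673 = 11011001110011
10888 = 10101010001000
→ ^ → 01110011111011 = 7419
→ << 2 (mod 2^14) → 11001111101100 = 13292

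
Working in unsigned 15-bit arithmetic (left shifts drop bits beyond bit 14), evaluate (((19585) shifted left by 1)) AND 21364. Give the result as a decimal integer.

19585 = 100110010000001
→ shifted left by 1 (mod 2^15) → 001100100000010 = 6402
21364 = 101001101110100
→ AND → 001000100000000 = 4352

4352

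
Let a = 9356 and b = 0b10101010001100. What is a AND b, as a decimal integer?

9356 = 10010010001100
b = 10101010001100
AND → 10000010001100 = 8332

8332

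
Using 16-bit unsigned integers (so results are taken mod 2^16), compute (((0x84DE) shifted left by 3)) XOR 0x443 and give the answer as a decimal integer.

8883

0x84DE = 1000010011011110
→ shifted left by 3 (mod 2^16) → 0010011011110000 = 9968
0x443 = 0000010001000011
→ XOR → 0010001010110011 = 8883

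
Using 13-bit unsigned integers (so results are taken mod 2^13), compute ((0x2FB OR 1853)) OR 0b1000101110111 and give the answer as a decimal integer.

0x2FB = 0001011111011
1853 = 0011100111101
→ OR → 0011111111111 = 2047
0b1000101110111 = 1000101110111
→ OR → 1011111111111 = 6143

6143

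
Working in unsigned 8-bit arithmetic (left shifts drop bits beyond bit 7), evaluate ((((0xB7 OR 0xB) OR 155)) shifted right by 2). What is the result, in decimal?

47

0xB7 = 10110111
0xB = 00001011
→ OR → 10111111 = 191
155 = 10011011
→ OR → 10111111 = 191
→ shifted right by 2 → 00101111 = 47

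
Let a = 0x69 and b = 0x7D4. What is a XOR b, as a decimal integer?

0x69 = 00001101001
0x7D4 = 11111010100
XOR → 11110111101 = 1981

1981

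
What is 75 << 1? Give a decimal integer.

150

75 = 01001011
shift left by 1 → 10010110 = 150
(equivalently, 75 × 2^1 = 75 × 2)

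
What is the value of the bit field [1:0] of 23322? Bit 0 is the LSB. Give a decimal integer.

v = 0101101100011010
Shift right by 0: 0101101100011010
Mask low 2 bits: 10 = 2

2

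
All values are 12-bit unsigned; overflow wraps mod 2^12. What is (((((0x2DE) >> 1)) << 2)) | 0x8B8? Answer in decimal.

3516

0x2DE = 001011011110
→ >> 1 → 000101101111 = 367
→ << 2 (mod 2^12) → 010110111100 = 1468
0x8B8 = 100010111000
→ | → 110110111100 = 3516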